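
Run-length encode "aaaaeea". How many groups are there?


Input: aaaaeea
Scanning for consecutive runs:
  Group 1: 'a' x 4 (positions 0-3)
  Group 2: 'e' x 2 (positions 4-5)
  Group 3: 'a' x 1 (positions 6-6)
Total groups: 3

3


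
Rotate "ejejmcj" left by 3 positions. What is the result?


Input: "ejejmcj", rotate left by 3
First 3 characters: "eje"
Remaining characters: "jmcj"
Concatenate remaining + first: "jmcj" + "eje" = "jmcjeje"

jmcjeje


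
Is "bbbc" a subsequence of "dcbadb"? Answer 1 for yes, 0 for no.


Check if "bbbc" is a subsequence of "dcbadb"
Greedy scan:
  Position 0 ('d'): no match needed
  Position 1 ('c'): no match needed
  Position 2 ('b'): matches sub[0] = 'b'
  Position 3 ('a'): no match needed
  Position 4 ('d'): no match needed
  Position 5 ('b'): matches sub[1] = 'b'
Only matched 2/4 characters => not a subsequence

0


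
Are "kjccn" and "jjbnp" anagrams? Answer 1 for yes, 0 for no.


Strings: "kjccn", "jjbnp"
Sorted first:  ccjkn
Sorted second: bjjnp
Differ at position 0: 'c' vs 'b' => not anagrams

0


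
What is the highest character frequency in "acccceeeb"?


Input: acccceeeb
Character counts:
  'a': 1
  'b': 1
  'c': 4
  'e': 3
Maximum frequency: 4

4


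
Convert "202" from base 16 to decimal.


Input: "202" in base 16
Positional expansion:
  Digit '2' (value 2) x 16^2 = 512
  Digit '0' (value 0) x 16^1 = 0
  Digit '2' (value 2) x 16^0 = 2
Sum = 514

514


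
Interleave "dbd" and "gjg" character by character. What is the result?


Interleaving "dbd" and "gjg":
  Position 0: 'd' from first, 'g' from second => "dg"
  Position 1: 'b' from first, 'j' from second => "bj"
  Position 2: 'd' from first, 'g' from second => "dg"
Result: dgbjdg

dgbjdg


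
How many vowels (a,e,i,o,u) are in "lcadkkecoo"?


Input: lcadkkecoo
Checking each character:
  'l' at position 0: consonant
  'c' at position 1: consonant
  'a' at position 2: vowel (running total: 1)
  'd' at position 3: consonant
  'k' at position 4: consonant
  'k' at position 5: consonant
  'e' at position 6: vowel (running total: 2)
  'c' at position 7: consonant
  'o' at position 8: vowel (running total: 3)
  'o' at position 9: vowel (running total: 4)
Total vowels: 4

4


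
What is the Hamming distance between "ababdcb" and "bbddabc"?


Comparing "ababdcb" and "bbddabc" position by position:
  Position 0: 'a' vs 'b' => differ
  Position 1: 'b' vs 'b' => same
  Position 2: 'a' vs 'd' => differ
  Position 3: 'b' vs 'd' => differ
  Position 4: 'd' vs 'a' => differ
  Position 5: 'c' vs 'b' => differ
  Position 6: 'b' vs 'c' => differ
Total differences (Hamming distance): 6

6


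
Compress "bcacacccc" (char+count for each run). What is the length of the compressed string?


Input: bcacacccc
Runs:
  'b' x 1 => "b1"
  'c' x 1 => "c1"
  'a' x 1 => "a1"
  'c' x 1 => "c1"
  'a' x 1 => "a1"
  'c' x 4 => "c4"
Compressed: "b1c1a1c1a1c4"
Compressed length: 12

12


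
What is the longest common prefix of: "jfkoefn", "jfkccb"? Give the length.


Words: jfkoefn, jfkccb
  Position 0: all 'j' => match
  Position 1: all 'f' => match
  Position 2: all 'k' => match
  Position 3: ('o', 'c') => mismatch, stop
LCP = "jfk" (length 3)

3


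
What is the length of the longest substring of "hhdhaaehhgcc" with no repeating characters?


Input: "hhdhaaehhgcc"
Sliding window (track last position of each char):
  Position 0 ('h'): window [0,0] length 1 -- new best
  Position 1 ('h'): repeat (last at 0), move window start to 1
  Position 1 ('h'): window [1,1] length 1
  Position 2 ('d'): window [1,2] length 2 -- new best
  Position 3 ('h'): repeat (last at 1), move window start to 2
  Position 3 ('h'): window [2,3] length 2
  Position 4 ('a'): window [2,4] length 3 -- new best
  Position 5 ('a'): repeat (last at 4), move window start to 5
  Position 5 ('a'): window [5,5] length 1
  Position 6 ('e'): window [5,6] length 2
  Position 7 ('h'): window [5,7] length 3
  Position 8 ('h'): repeat (last at 7), move window start to 8
  Position 8 ('h'): window [8,8] length 1
  Position 9 ('g'): window [8,9] length 2
  Position 10 ('c'): window [8,10] length 3
  Position 11 ('c'): repeat (last at 10), move window start to 11
  Position 11 ('c'): window [11,11] length 1
Longest substring with no repeats: "dha" with length 3

3


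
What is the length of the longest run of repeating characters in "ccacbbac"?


Input: "ccacbbac"
Scanning for longest run:
  Position 1 ('c'): continues run of 'c', length=2
  Position 2 ('a'): new char, reset run to 1
  Position 3 ('c'): new char, reset run to 1
  Position 4 ('b'): new char, reset run to 1
  Position 5 ('b'): continues run of 'b', length=2
  Position 6 ('a'): new char, reset run to 1
  Position 7 ('c'): new char, reset run to 1
Longest run: 'c' with length 2

2


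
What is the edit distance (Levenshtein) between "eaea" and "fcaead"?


Computing edit distance: "eaea" -> "fcaead"
DP table:
           f    c    a    e    a    d
      0    1    2    3    4    5    6
  e   1    1    2    3    3    4    5
  a   2    2    2    2    3    3    4
  e   3    3    3    3    2    3    4
  a   4    4    4    3    3    2    3
Edit distance = dp[4][6] = 3

3


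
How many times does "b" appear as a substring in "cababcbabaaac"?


Searching for "b" in "cababcbabaaac"
Scanning each position:
  Position 0: "c" => no
  Position 1: "a" => no
  Position 2: "b" => MATCH
  Position 3: "a" => no
  Position 4: "b" => MATCH
  Position 5: "c" => no
  Position 6: "b" => MATCH
  Position 7: "a" => no
  Position 8: "b" => MATCH
  Position 9: "a" => no
  Position 10: "a" => no
  Position 11: "a" => no
  Position 12: "c" => no
Total occurrences: 4

4


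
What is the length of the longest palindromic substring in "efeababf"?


Input: "efeababf"
Checking substrings for palindromes:
  [0:3] "efe" (len 3) => palindrome
  [3:6] "aba" (len 3) => palindrome
  [4:7] "bab" (len 3) => palindrome
Longest palindromic substring: "efe" with length 3

3


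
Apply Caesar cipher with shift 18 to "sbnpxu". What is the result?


Caesar cipher: shift "sbnpxu" by 18
  's' (pos 18) + 18 = pos 10 = 'k'
  'b' (pos 1) + 18 = pos 19 = 't'
  'n' (pos 13) + 18 = pos 5 = 'f'
  'p' (pos 15) + 18 = pos 7 = 'h'
  'x' (pos 23) + 18 = pos 15 = 'p'
  'u' (pos 20) + 18 = pos 12 = 'm'
Result: ktfhpm

ktfhpm


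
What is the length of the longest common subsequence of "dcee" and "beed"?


LCS of "dcee" and "beed"
DP table:
           b    e    e    d
      0    0    0    0    0
  d   0    0    0    0    1
  c   0    0    0    0    1
  e   0    0    1    1    1
  e   0    0    1    2    2
LCS length = dp[4][4] = 2

2


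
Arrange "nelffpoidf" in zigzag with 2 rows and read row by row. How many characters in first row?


Zigzag "nelffpoidf" into 2 rows:
Placing characters:
  'n' => row 0
  'e' => row 1
  'l' => row 0
  'f' => row 1
  'f' => row 0
  'p' => row 1
  'o' => row 0
  'i' => row 1
  'd' => row 0
  'f' => row 1
Rows:
  Row 0: "nlfod"
  Row 1: "efpif"
First row length: 5

5


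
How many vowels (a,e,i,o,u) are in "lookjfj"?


Input: lookjfj
Checking each character:
  'l' at position 0: consonant
  'o' at position 1: vowel (running total: 1)
  'o' at position 2: vowel (running total: 2)
  'k' at position 3: consonant
  'j' at position 4: consonant
  'f' at position 5: consonant
  'j' at position 6: consonant
Total vowels: 2

2


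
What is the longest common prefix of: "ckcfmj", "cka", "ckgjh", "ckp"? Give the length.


Words: ckcfmj, cka, ckgjh, ckp
  Position 0: all 'c' => match
  Position 1: all 'k' => match
  Position 2: ('c', 'a', 'g', 'p') => mismatch, stop
LCP = "ck" (length 2)

2


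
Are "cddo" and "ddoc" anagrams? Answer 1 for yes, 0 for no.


Strings: "cddo", "ddoc"
Sorted first:  cddo
Sorted second: cddo
Sorted forms match => anagrams

1


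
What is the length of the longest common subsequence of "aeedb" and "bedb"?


LCS of "aeedb" and "bedb"
DP table:
           b    e    d    b
      0    0    0    0    0
  a   0    0    0    0    0
  e   0    0    1    1    1
  e   0    0    1    1    1
  d   0    0    1    2    2
  b   0    1    1    2    3
LCS length = dp[5][4] = 3

3


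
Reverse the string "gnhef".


Input: gnhef
Reading characters right to left:
  Position 4: 'f'
  Position 3: 'e'
  Position 2: 'h'
  Position 1: 'n'
  Position 0: 'g'
Reversed: fehng

fehng


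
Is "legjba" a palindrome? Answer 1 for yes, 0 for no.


Input: legjba
Reversed: abjgel
  Compare pos 0 ('l') with pos 5 ('a'): MISMATCH
  Compare pos 1 ('e') with pos 4 ('b'): MISMATCH
  Compare pos 2 ('g') with pos 3 ('j'): MISMATCH
Result: not a palindrome

0


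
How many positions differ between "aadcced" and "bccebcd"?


Comparing "aadcced" and "bccebcd" position by position:
  Position 0: 'a' vs 'b' => DIFFER
  Position 1: 'a' vs 'c' => DIFFER
  Position 2: 'd' vs 'c' => DIFFER
  Position 3: 'c' vs 'e' => DIFFER
  Position 4: 'c' vs 'b' => DIFFER
  Position 5: 'e' vs 'c' => DIFFER
  Position 6: 'd' vs 'd' => same
Positions that differ: 6

6


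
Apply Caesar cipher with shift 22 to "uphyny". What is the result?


Caesar cipher: shift "uphyny" by 22
  'u' (pos 20) + 22 = pos 16 = 'q'
  'p' (pos 15) + 22 = pos 11 = 'l'
  'h' (pos 7) + 22 = pos 3 = 'd'
  'y' (pos 24) + 22 = pos 20 = 'u'
  'n' (pos 13) + 22 = pos 9 = 'j'
  'y' (pos 24) + 22 = pos 20 = 'u'
Result: qlduju

qlduju


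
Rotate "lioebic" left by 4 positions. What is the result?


Input: "lioebic", rotate left by 4
First 4 characters: "lioe"
Remaining characters: "bic"
Concatenate remaining + first: "bic" + "lioe" = "biclioe"

biclioe


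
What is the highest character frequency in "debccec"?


Input: debccec
Character counts:
  'b': 1
  'c': 3
  'd': 1
  'e': 2
Maximum frequency: 3

3


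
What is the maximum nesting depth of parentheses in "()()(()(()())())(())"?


Input: "()()(()(()())())(())"
Tracking depth:
  Position 0 '(': depth becomes 1
  Position 1 ')': depth becomes 0
  Position 2 '(': depth becomes 1
  Position 3 ')': depth becomes 0
  Position 4 '(': depth becomes 1
  Position 5 '(': depth becomes 2
  Position 6 ')': depth becomes 1
  Position 7 '(': depth becomes 2
  Position 8 '(': depth becomes 3
  Position 9 ')': depth becomes 2
  Position 10 '(': depth becomes 3
  Position 11 ')': depth becomes 2
  Position 12 ')': depth becomes 1
  Position 13 '(': depth becomes 2
  Position 14 ')': depth becomes 1
  Position 15 ')': depth becomes 0
  Position 16 '(': depth becomes 1
  Position 17 '(': depth becomes 2
  Position 18 ')': depth becomes 1
  Position 19 ')': depth becomes 0
Maximum depth reached: 3

3


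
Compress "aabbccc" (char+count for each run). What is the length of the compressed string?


Input: aabbccc
Runs:
  'a' x 2 => "a2"
  'b' x 2 => "b2"
  'c' x 3 => "c3"
Compressed: "a2b2c3"
Compressed length: 6

6


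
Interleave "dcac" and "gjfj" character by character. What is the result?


Interleaving "dcac" and "gjfj":
  Position 0: 'd' from first, 'g' from second => "dg"
  Position 1: 'c' from first, 'j' from second => "cj"
  Position 2: 'a' from first, 'f' from second => "af"
  Position 3: 'c' from first, 'j' from second => "cj"
Result: dgcjafcj

dgcjafcj


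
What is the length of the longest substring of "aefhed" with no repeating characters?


Input: "aefhed"
Sliding window (track last position of each char):
  Position 0 ('a'): window [0,0] length 1 -- new best
  Position 1 ('e'): window [0,1] length 2 -- new best
  Position 2 ('f'): window [0,2] length 3 -- new best
  Position 3 ('h'): window [0,3] length 4 -- new best
  Position 4 ('e'): repeat (last at 1), move window start to 2
  Position 4 ('e'): window [2,4] length 3
  Position 5 ('d'): window [2,5] length 4
Longest substring with no repeats: "aefh" with length 4

4


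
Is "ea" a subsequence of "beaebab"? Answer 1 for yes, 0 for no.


Check if "ea" is a subsequence of "beaebab"
Greedy scan:
  Position 0 ('b'): no match needed
  Position 1 ('e'): matches sub[0] = 'e'
  Position 2 ('a'): matches sub[1] = 'a'
  Position 3 ('e'): no match needed
  Position 4 ('b'): no match needed
  Position 5 ('a'): no match needed
  Position 6 ('b'): no match needed
All 2 characters matched => is a subsequence

1


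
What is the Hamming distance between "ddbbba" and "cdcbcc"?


Comparing "ddbbba" and "cdcbcc" position by position:
  Position 0: 'd' vs 'c' => differ
  Position 1: 'd' vs 'd' => same
  Position 2: 'b' vs 'c' => differ
  Position 3: 'b' vs 'b' => same
  Position 4: 'b' vs 'c' => differ
  Position 5: 'a' vs 'c' => differ
Total differences (Hamming distance): 4

4


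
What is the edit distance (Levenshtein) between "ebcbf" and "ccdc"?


Computing edit distance: "ebcbf" -> "ccdc"
DP table:
           c    c    d    c
      0    1    2    3    4
  e   1    1    2    3    4
  b   2    2    2    3    4
  c   3    2    2    3    3
  b   4    3    3    3    4
  f   5    4    4    4    4
Edit distance = dp[5][4] = 4

4


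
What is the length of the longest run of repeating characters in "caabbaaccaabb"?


Input: "caabbaaccaabb"
Scanning for longest run:
  Position 1 ('a'): new char, reset run to 1
  Position 2 ('a'): continues run of 'a', length=2
  Position 3 ('b'): new char, reset run to 1
  Position 4 ('b'): continues run of 'b', length=2
  Position 5 ('a'): new char, reset run to 1
  Position 6 ('a'): continues run of 'a', length=2
  Position 7 ('c'): new char, reset run to 1
  Position 8 ('c'): continues run of 'c', length=2
  Position 9 ('a'): new char, reset run to 1
  Position 10 ('a'): continues run of 'a', length=2
  Position 11 ('b'): new char, reset run to 1
  Position 12 ('b'): continues run of 'b', length=2
Longest run: 'a' with length 2

2


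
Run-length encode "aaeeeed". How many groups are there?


Input: aaeeeed
Scanning for consecutive runs:
  Group 1: 'a' x 2 (positions 0-1)
  Group 2: 'e' x 4 (positions 2-5)
  Group 3: 'd' x 1 (positions 6-6)
Total groups: 3

3


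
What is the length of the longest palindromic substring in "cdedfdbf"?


Input: "cdedfdbf"
Checking substrings for palindromes:
  [1:4] "ded" (len 3) => palindrome
  [3:6] "dfd" (len 3) => palindrome
Longest palindromic substring: "ded" with length 3

3


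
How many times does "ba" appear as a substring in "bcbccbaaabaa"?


Searching for "ba" in "bcbccbaaabaa"
Scanning each position:
  Position 0: "bc" => no
  Position 1: "cb" => no
  Position 2: "bc" => no
  Position 3: "cc" => no
  Position 4: "cb" => no
  Position 5: "ba" => MATCH
  Position 6: "aa" => no
  Position 7: "aa" => no
  Position 8: "ab" => no
  Position 9: "ba" => MATCH
  Position 10: "aa" => no
Total occurrences: 2

2


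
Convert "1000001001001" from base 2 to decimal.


Input: "1000001001001" in base 2
Positional expansion:
  Digit '1' (value 1) x 2^12 = 4096
  Digit '0' (value 0) x 2^11 = 0
  Digit '0' (value 0) x 2^10 = 0
  Digit '0' (value 0) x 2^9 = 0
  Digit '0' (value 0) x 2^8 = 0
  Digit '0' (value 0) x 2^7 = 0
  Digit '1' (value 1) x 2^6 = 64
  Digit '0' (value 0) x 2^5 = 0
  Digit '0' (value 0) x 2^4 = 0
  Digit '1' (value 1) x 2^3 = 8
  Digit '0' (value 0) x 2^2 = 0
  Digit '0' (value 0) x 2^1 = 0
  Digit '1' (value 1) x 2^0 = 1
Sum = 4169

4169


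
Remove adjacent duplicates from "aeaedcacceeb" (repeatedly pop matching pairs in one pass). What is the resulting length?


Input: aeaedcacceeb
Stack-based adjacent duplicate removal:
  Read 'a': push. Stack: a
  Read 'e': push. Stack: ae
  Read 'a': push. Stack: aea
  Read 'e': push. Stack: aeae
  Read 'd': push. Stack: aeaed
  Read 'c': push. Stack: aeaedc
  Read 'a': push. Stack: aeaedca
  Read 'c': push. Stack: aeaedcac
  Read 'c': matches stack top 'c' => pop. Stack: aeaedca
  Read 'e': push. Stack: aeaedcae
  Read 'e': matches stack top 'e' => pop. Stack: aeaedca
  Read 'b': push. Stack: aeaedcab
Final stack: "aeaedcab" (length 8)

8


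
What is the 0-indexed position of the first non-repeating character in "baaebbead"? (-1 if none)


Input: baaebbead
Character frequencies:
  'a': 3
  'b': 3
  'd': 1
  'e': 2
Scanning left to right for freq == 1:
  Position 0 ('b'): freq=3, skip
  Position 1 ('a'): freq=3, skip
  Position 2 ('a'): freq=3, skip
  Position 3 ('e'): freq=2, skip
  Position 4 ('b'): freq=3, skip
  Position 5 ('b'): freq=3, skip
  Position 6 ('e'): freq=2, skip
  Position 7 ('a'): freq=3, skip
  Position 8 ('d'): unique! => answer = 8

8


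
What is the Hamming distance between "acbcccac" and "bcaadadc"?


Comparing "acbcccac" and "bcaadadc" position by position:
  Position 0: 'a' vs 'b' => differ
  Position 1: 'c' vs 'c' => same
  Position 2: 'b' vs 'a' => differ
  Position 3: 'c' vs 'a' => differ
  Position 4: 'c' vs 'd' => differ
  Position 5: 'c' vs 'a' => differ
  Position 6: 'a' vs 'd' => differ
  Position 7: 'c' vs 'c' => same
Total differences (Hamming distance): 6

6


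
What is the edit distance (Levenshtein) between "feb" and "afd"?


Computing edit distance: "feb" -> "afd"
DP table:
           a    f    d
      0    1    2    3
  f   1    1    1    2
  e   2    2    2    2
  b   3    3    3    3
Edit distance = dp[3][3] = 3

3


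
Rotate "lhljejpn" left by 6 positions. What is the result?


Input: "lhljejpn", rotate left by 6
First 6 characters: "lhljej"
Remaining characters: "pn"
Concatenate remaining + first: "pn" + "lhljej" = "pnlhljej"

pnlhljej


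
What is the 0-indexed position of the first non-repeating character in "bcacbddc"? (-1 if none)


Input: bcacbddc
Character frequencies:
  'a': 1
  'b': 2
  'c': 3
  'd': 2
Scanning left to right for freq == 1:
  Position 0 ('b'): freq=2, skip
  Position 1 ('c'): freq=3, skip
  Position 2 ('a'): unique! => answer = 2

2


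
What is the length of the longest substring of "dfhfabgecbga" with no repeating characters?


Input: "dfhfabgecbga"
Sliding window (track last position of each char):
  Position 0 ('d'): window [0,0] length 1 -- new best
  Position 1 ('f'): window [0,1] length 2 -- new best
  Position 2 ('h'): window [0,2] length 3 -- new best
  Position 3 ('f'): repeat (last at 1), move window start to 2
  Position 3 ('f'): window [2,3] length 2
  Position 4 ('a'): window [2,4] length 3
  Position 5 ('b'): window [2,5] length 4 -- new best
  Position 6 ('g'): window [2,6] length 5 -- new best
  Position 7 ('e'): window [2,7] length 6 -- new best
  Position 8 ('c'): window [2,8] length 7 -- new best
  Position 9 ('b'): repeat (last at 5), move window start to 6
  Position 9 ('b'): window [6,9] length 4
  Position 10 ('g'): repeat (last at 6), move window start to 7
  Position 10 ('g'): window [7,10] length 4
  Position 11 ('a'): window [7,11] length 5
Longest substring with no repeats: "hfabgec" with length 7

7


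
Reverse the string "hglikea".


Input: hglikea
Reading characters right to left:
  Position 6: 'a'
  Position 5: 'e'
  Position 4: 'k'
  Position 3: 'i'
  Position 2: 'l'
  Position 1: 'g'
  Position 0: 'h'
Reversed: aekilgh

aekilgh


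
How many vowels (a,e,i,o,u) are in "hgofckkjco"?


Input: hgofckkjco
Checking each character:
  'h' at position 0: consonant
  'g' at position 1: consonant
  'o' at position 2: vowel (running total: 1)
  'f' at position 3: consonant
  'c' at position 4: consonant
  'k' at position 5: consonant
  'k' at position 6: consonant
  'j' at position 7: consonant
  'c' at position 8: consonant
  'o' at position 9: vowel (running total: 2)
Total vowels: 2

2


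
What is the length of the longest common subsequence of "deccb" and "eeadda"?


LCS of "deccb" and "eeadda"
DP table:
           e    e    a    d    d    a
      0    0    0    0    0    0    0
  d   0    0    0    0    1    1    1
  e   0    1    1    1    1    1    1
  c   0    1    1    1    1    1    1
  c   0    1    1    1    1    1    1
  b   0    1    1    1    1    1    1
LCS length = dp[5][6] = 1

1


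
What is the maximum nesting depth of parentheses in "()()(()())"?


Input: "()()(()())"
Tracking depth:
  Position 0 '(': depth becomes 1
  Position 1 ')': depth becomes 0
  Position 2 '(': depth becomes 1
  Position 3 ')': depth becomes 0
  Position 4 '(': depth becomes 1
  Position 5 '(': depth becomes 2
  Position 6 ')': depth becomes 1
  Position 7 '(': depth becomes 2
  Position 8 ')': depth becomes 1
  Position 9 ')': depth becomes 0
Maximum depth reached: 2

2


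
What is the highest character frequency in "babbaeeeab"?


Input: babbaeeeab
Character counts:
  'a': 3
  'b': 4
  'e': 3
Maximum frequency: 4

4


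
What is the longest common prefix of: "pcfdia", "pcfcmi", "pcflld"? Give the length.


Words: pcfdia, pcfcmi, pcflld
  Position 0: all 'p' => match
  Position 1: all 'c' => match
  Position 2: all 'f' => match
  Position 3: ('d', 'c', 'l') => mismatch, stop
LCP = "pcf" (length 3)

3


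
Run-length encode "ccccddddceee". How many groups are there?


Input: ccccddddceee
Scanning for consecutive runs:
  Group 1: 'c' x 4 (positions 0-3)
  Group 2: 'd' x 4 (positions 4-7)
  Group 3: 'c' x 1 (positions 8-8)
  Group 4: 'e' x 3 (positions 9-11)
Total groups: 4

4


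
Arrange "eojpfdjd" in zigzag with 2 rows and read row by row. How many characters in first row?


Zigzag "eojpfdjd" into 2 rows:
Placing characters:
  'e' => row 0
  'o' => row 1
  'j' => row 0
  'p' => row 1
  'f' => row 0
  'd' => row 1
  'j' => row 0
  'd' => row 1
Rows:
  Row 0: "ejfj"
  Row 1: "opdd"
First row length: 4

4


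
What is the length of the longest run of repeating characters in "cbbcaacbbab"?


Input: "cbbcaacbbab"
Scanning for longest run:
  Position 1 ('b'): new char, reset run to 1
  Position 2 ('b'): continues run of 'b', length=2
  Position 3 ('c'): new char, reset run to 1
  Position 4 ('a'): new char, reset run to 1
  Position 5 ('a'): continues run of 'a', length=2
  Position 6 ('c'): new char, reset run to 1
  Position 7 ('b'): new char, reset run to 1
  Position 8 ('b'): continues run of 'b', length=2
  Position 9 ('a'): new char, reset run to 1
  Position 10 ('b'): new char, reset run to 1
Longest run: 'b' with length 2

2


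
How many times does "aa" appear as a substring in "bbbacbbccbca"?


Searching for "aa" in "bbbacbbccbca"
Scanning each position:
  Position 0: "bb" => no
  Position 1: "bb" => no
  Position 2: "ba" => no
  Position 3: "ac" => no
  Position 4: "cb" => no
  Position 5: "bb" => no
  Position 6: "bc" => no
  Position 7: "cc" => no
  Position 8: "cb" => no
  Position 9: "bc" => no
  Position 10: "ca" => no
Total occurrences: 0

0


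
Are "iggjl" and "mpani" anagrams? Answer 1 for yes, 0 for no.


Strings: "iggjl", "mpani"
Sorted first:  ggijl
Sorted second: aimnp
Differ at position 0: 'g' vs 'a' => not anagrams

0


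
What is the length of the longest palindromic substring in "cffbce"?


Input: "cffbce"
Checking substrings for palindromes:
  [1:3] "ff" (len 2) => palindrome
Longest palindromic substring: "ff" with length 2

2


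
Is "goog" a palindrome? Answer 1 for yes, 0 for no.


Input: goog
Reversed: goog
  Compare pos 0 ('g') with pos 3 ('g'): match
  Compare pos 1 ('o') with pos 2 ('o'): match
Result: palindrome

1


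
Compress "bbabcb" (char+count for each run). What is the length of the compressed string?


Input: bbabcb
Runs:
  'b' x 2 => "b2"
  'a' x 1 => "a1"
  'b' x 1 => "b1"
  'c' x 1 => "c1"
  'b' x 1 => "b1"
Compressed: "b2a1b1c1b1"
Compressed length: 10

10


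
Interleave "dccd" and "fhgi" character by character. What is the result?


Interleaving "dccd" and "fhgi":
  Position 0: 'd' from first, 'f' from second => "df"
  Position 1: 'c' from first, 'h' from second => "ch"
  Position 2: 'c' from first, 'g' from second => "cg"
  Position 3: 'd' from first, 'i' from second => "di"
Result: dfchcgdi

dfchcgdi


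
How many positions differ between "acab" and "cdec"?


Comparing "acab" and "cdec" position by position:
  Position 0: 'a' vs 'c' => DIFFER
  Position 1: 'c' vs 'd' => DIFFER
  Position 2: 'a' vs 'e' => DIFFER
  Position 3: 'b' vs 'c' => DIFFER
Positions that differ: 4

4


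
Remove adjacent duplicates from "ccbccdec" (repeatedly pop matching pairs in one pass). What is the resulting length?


Input: ccbccdec
Stack-based adjacent duplicate removal:
  Read 'c': push. Stack: c
  Read 'c': matches stack top 'c' => pop. Stack: (empty)
  Read 'b': push. Stack: b
  Read 'c': push. Stack: bc
  Read 'c': matches stack top 'c' => pop. Stack: b
  Read 'd': push. Stack: bd
  Read 'e': push. Stack: bde
  Read 'c': push. Stack: bdec
Final stack: "bdec" (length 4)

4


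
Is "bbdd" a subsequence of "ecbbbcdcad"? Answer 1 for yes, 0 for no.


Check if "bbdd" is a subsequence of "ecbbbcdcad"
Greedy scan:
  Position 0 ('e'): no match needed
  Position 1 ('c'): no match needed
  Position 2 ('b'): matches sub[0] = 'b'
  Position 3 ('b'): matches sub[1] = 'b'
  Position 4 ('b'): no match needed
  Position 5 ('c'): no match needed
  Position 6 ('d'): matches sub[2] = 'd'
  Position 7 ('c'): no match needed
  Position 8 ('a'): no match needed
  Position 9 ('d'): matches sub[3] = 'd'
All 4 characters matched => is a subsequence

1


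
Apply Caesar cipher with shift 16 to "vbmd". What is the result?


Caesar cipher: shift "vbmd" by 16
  'v' (pos 21) + 16 = pos 11 = 'l'
  'b' (pos 1) + 16 = pos 17 = 'r'
  'm' (pos 12) + 16 = pos 2 = 'c'
  'd' (pos 3) + 16 = pos 19 = 't'
Result: lrct

lrct


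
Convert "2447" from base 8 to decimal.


Input: "2447" in base 8
Positional expansion:
  Digit '2' (value 2) x 8^3 = 1024
  Digit '4' (value 4) x 8^2 = 256
  Digit '4' (value 4) x 8^1 = 32
  Digit '7' (value 7) x 8^0 = 7
Sum = 1319

1319


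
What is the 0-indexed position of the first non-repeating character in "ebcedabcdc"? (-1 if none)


Input: ebcedabcdc
Character frequencies:
  'a': 1
  'b': 2
  'c': 3
  'd': 2
  'e': 2
Scanning left to right for freq == 1:
  Position 0 ('e'): freq=2, skip
  Position 1 ('b'): freq=2, skip
  Position 2 ('c'): freq=3, skip
  Position 3 ('e'): freq=2, skip
  Position 4 ('d'): freq=2, skip
  Position 5 ('a'): unique! => answer = 5

5


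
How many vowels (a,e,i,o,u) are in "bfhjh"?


Input: bfhjh
Checking each character:
  'b' at position 0: consonant
  'f' at position 1: consonant
  'h' at position 2: consonant
  'j' at position 3: consonant
  'h' at position 4: consonant
Total vowels: 0

0


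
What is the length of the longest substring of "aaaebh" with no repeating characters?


Input: "aaaebh"
Sliding window (track last position of each char):
  Position 0 ('a'): window [0,0] length 1 -- new best
  Position 1 ('a'): repeat (last at 0), move window start to 1
  Position 1 ('a'): window [1,1] length 1
  Position 2 ('a'): repeat (last at 1), move window start to 2
  Position 2 ('a'): window [2,2] length 1
  Position 3 ('e'): window [2,3] length 2 -- new best
  Position 4 ('b'): window [2,4] length 3 -- new best
  Position 5 ('h'): window [2,5] length 4 -- new best
Longest substring with no repeats: "aebh" with length 4

4


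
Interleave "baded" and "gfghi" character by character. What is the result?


Interleaving "baded" and "gfghi":
  Position 0: 'b' from first, 'g' from second => "bg"
  Position 1: 'a' from first, 'f' from second => "af"
  Position 2: 'd' from first, 'g' from second => "dg"
  Position 3: 'e' from first, 'h' from second => "eh"
  Position 4: 'd' from first, 'i' from second => "di"
Result: bgafdgehdi

bgafdgehdi


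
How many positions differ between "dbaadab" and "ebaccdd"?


Comparing "dbaadab" and "ebaccdd" position by position:
  Position 0: 'd' vs 'e' => DIFFER
  Position 1: 'b' vs 'b' => same
  Position 2: 'a' vs 'a' => same
  Position 3: 'a' vs 'c' => DIFFER
  Position 4: 'd' vs 'c' => DIFFER
  Position 5: 'a' vs 'd' => DIFFER
  Position 6: 'b' vs 'd' => DIFFER
Positions that differ: 5

5


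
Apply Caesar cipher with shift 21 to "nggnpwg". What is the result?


Caesar cipher: shift "nggnpwg" by 21
  'n' (pos 13) + 21 = pos 8 = 'i'
  'g' (pos 6) + 21 = pos 1 = 'b'
  'g' (pos 6) + 21 = pos 1 = 'b'
  'n' (pos 13) + 21 = pos 8 = 'i'
  'p' (pos 15) + 21 = pos 10 = 'k'
  'w' (pos 22) + 21 = pos 17 = 'r'
  'g' (pos 6) + 21 = pos 1 = 'b'
Result: ibbikrb

ibbikrb


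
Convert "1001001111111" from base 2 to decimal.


Input: "1001001111111" in base 2
Positional expansion:
  Digit '1' (value 1) x 2^12 = 4096
  Digit '0' (value 0) x 2^11 = 0
  Digit '0' (value 0) x 2^10 = 0
  Digit '1' (value 1) x 2^9 = 512
  Digit '0' (value 0) x 2^8 = 0
  Digit '0' (value 0) x 2^7 = 0
  Digit '1' (value 1) x 2^6 = 64
  Digit '1' (value 1) x 2^5 = 32
  Digit '1' (value 1) x 2^4 = 16
  Digit '1' (value 1) x 2^3 = 8
  Digit '1' (value 1) x 2^2 = 4
  Digit '1' (value 1) x 2^1 = 2
  Digit '1' (value 1) x 2^0 = 1
Sum = 4735

4735


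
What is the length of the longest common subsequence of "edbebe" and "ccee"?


LCS of "edbebe" and "ccee"
DP table:
           c    c    e    e
      0    0    0    0    0
  e   0    0    0    1    1
  d   0    0    0    1    1
  b   0    0    0    1    1
  e   0    0    0    1    2
  b   0    0    0    1    2
  e   0    0    0    1    2
LCS length = dp[6][4] = 2

2


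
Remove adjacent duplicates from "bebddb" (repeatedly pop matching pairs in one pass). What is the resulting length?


Input: bebddb
Stack-based adjacent duplicate removal:
  Read 'b': push. Stack: b
  Read 'e': push. Stack: be
  Read 'b': push. Stack: beb
  Read 'd': push. Stack: bebd
  Read 'd': matches stack top 'd' => pop. Stack: beb
  Read 'b': matches stack top 'b' => pop. Stack: be
Final stack: "be" (length 2)

2


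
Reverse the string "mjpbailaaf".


Input: mjpbailaaf
Reading characters right to left:
  Position 9: 'f'
  Position 8: 'a'
  Position 7: 'a'
  Position 6: 'l'
  Position 5: 'i'
  Position 4: 'a'
  Position 3: 'b'
  Position 2: 'p'
  Position 1: 'j'
  Position 0: 'm'
Reversed: faaliabpjm

faaliabpjm


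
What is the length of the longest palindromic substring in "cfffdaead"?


Input: "cfffdaead"
Checking substrings for palindromes:
  [4:9] "daead" (len 5) => palindrome
  [1:4] "fff" (len 3) => palindrome
  [5:8] "aea" (len 3) => palindrome
  [1:3] "ff" (len 2) => palindrome
  [2:4] "ff" (len 2) => palindrome
Longest palindromic substring: "daead" with length 5

5


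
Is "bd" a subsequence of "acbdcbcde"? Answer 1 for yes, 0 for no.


Check if "bd" is a subsequence of "acbdcbcde"
Greedy scan:
  Position 0 ('a'): no match needed
  Position 1 ('c'): no match needed
  Position 2 ('b'): matches sub[0] = 'b'
  Position 3 ('d'): matches sub[1] = 'd'
  Position 4 ('c'): no match needed
  Position 5 ('b'): no match needed
  Position 6 ('c'): no match needed
  Position 7 ('d'): no match needed
  Position 8 ('e'): no match needed
All 2 characters matched => is a subsequence

1


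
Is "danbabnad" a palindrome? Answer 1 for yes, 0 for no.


Input: danbabnad
Reversed: danbabnad
  Compare pos 0 ('d') with pos 8 ('d'): match
  Compare pos 1 ('a') with pos 7 ('a'): match
  Compare pos 2 ('n') with pos 6 ('n'): match
  Compare pos 3 ('b') with pos 5 ('b'): match
Result: palindrome

1


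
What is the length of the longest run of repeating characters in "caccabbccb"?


Input: "caccabbccb"
Scanning for longest run:
  Position 1 ('a'): new char, reset run to 1
  Position 2 ('c'): new char, reset run to 1
  Position 3 ('c'): continues run of 'c', length=2
  Position 4 ('a'): new char, reset run to 1
  Position 5 ('b'): new char, reset run to 1
  Position 6 ('b'): continues run of 'b', length=2
  Position 7 ('c'): new char, reset run to 1
  Position 8 ('c'): continues run of 'c', length=2
  Position 9 ('b'): new char, reset run to 1
Longest run: 'c' with length 2

2


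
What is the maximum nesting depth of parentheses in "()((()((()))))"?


Input: "()((()((()))))"
Tracking depth:
  Position 0 '(': depth becomes 1
  Position 1 ')': depth becomes 0
  Position 2 '(': depth becomes 1
  Position 3 '(': depth becomes 2
  Position 4 '(': depth becomes 3
  Position 5 ')': depth becomes 2
  Position 6 '(': depth becomes 3
  Position 7 '(': depth becomes 4
  Position 8 '(': depth becomes 5
  Position 9 ')': depth becomes 4
  Position 10 ')': depth becomes 3
  Position 11 ')': depth becomes 2
  Position 12 ')': depth becomes 1
  Position 13 ')': depth becomes 0
Maximum depth reached: 5

5


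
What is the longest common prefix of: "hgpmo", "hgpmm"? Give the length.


Words: hgpmo, hgpmm
  Position 0: all 'h' => match
  Position 1: all 'g' => match
  Position 2: all 'p' => match
  Position 3: all 'm' => match
  Position 4: ('o', 'm') => mismatch, stop
LCP = "hgpm" (length 4)

4


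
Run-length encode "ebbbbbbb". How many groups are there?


Input: ebbbbbbb
Scanning for consecutive runs:
  Group 1: 'e' x 1 (positions 0-0)
  Group 2: 'b' x 7 (positions 1-7)
Total groups: 2

2


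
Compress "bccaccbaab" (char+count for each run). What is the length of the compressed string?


Input: bccaccbaab
Runs:
  'b' x 1 => "b1"
  'c' x 2 => "c2"
  'a' x 1 => "a1"
  'c' x 2 => "c2"
  'b' x 1 => "b1"
  'a' x 2 => "a2"
  'b' x 1 => "b1"
Compressed: "b1c2a1c2b1a2b1"
Compressed length: 14

14


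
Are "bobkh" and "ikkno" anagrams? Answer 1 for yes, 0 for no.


Strings: "bobkh", "ikkno"
Sorted first:  bbhko
Sorted second: ikkno
Differ at position 0: 'b' vs 'i' => not anagrams

0


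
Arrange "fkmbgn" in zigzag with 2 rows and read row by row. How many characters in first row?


Zigzag "fkmbgn" into 2 rows:
Placing characters:
  'f' => row 0
  'k' => row 1
  'm' => row 0
  'b' => row 1
  'g' => row 0
  'n' => row 1
Rows:
  Row 0: "fmg"
  Row 1: "kbn"
First row length: 3

3


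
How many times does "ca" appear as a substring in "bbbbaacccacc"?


Searching for "ca" in "bbbbaacccacc"
Scanning each position:
  Position 0: "bb" => no
  Position 1: "bb" => no
  Position 2: "bb" => no
  Position 3: "ba" => no
  Position 4: "aa" => no
  Position 5: "ac" => no
  Position 6: "cc" => no
  Position 7: "cc" => no
  Position 8: "ca" => MATCH
  Position 9: "ac" => no
  Position 10: "cc" => no
Total occurrences: 1

1


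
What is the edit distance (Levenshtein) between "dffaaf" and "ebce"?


Computing edit distance: "dffaaf" -> "ebce"
DP table:
           e    b    c    e
      0    1    2    3    4
  d   1    1    2    3    4
  f   2    2    2    3    4
  f   3    3    3    3    4
  a   4    4    4    4    4
  a   5    5    5    5    5
  f   6    6    6    6    6
Edit distance = dp[6][4] = 6

6


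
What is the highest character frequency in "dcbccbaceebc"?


Input: dcbccbaceebc
Character counts:
  'a': 1
  'b': 3
  'c': 5
  'd': 1
  'e': 2
Maximum frequency: 5

5


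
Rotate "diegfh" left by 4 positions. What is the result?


Input: "diegfh", rotate left by 4
First 4 characters: "dieg"
Remaining characters: "fh"
Concatenate remaining + first: "fh" + "dieg" = "fhdieg"

fhdieg


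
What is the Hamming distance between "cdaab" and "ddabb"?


Comparing "cdaab" and "ddabb" position by position:
  Position 0: 'c' vs 'd' => differ
  Position 1: 'd' vs 'd' => same
  Position 2: 'a' vs 'a' => same
  Position 3: 'a' vs 'b' => differ
  Position 4: 'b' vs 'b' => same
Total differences (Hamming distance): 2

2


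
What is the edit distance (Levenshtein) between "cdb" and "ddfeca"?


Computing edit distance: "cdb" -> "ddfeca"
DP table:
           d    d    f    e    c    a
      0    1    2    3    4    5    6
  c   1    1    2    3    4    4    5
  d   2    1    1    2    3    4    5
  b   3    2    2    2    3    4    5
Edit distance = dp[3][6] = 5

5


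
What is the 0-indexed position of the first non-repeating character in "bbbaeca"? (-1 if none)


Input: bbbaeca
Character frequencies:
  'a': 2
  'b': 3
  'c': 1
  'e': 1
Scanning left to right for freq == 1:
  Position 0 ('b'): freq=3, skip
  Position 1 ('b'): freq=3, skip
  Position 2 ('b'): freq=3, skip
  Position 3 ('a'): freq=2, skip
  Position 4 ('e'): unique! => answer = 4

4


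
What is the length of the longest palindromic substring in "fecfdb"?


Input: "fecfdb"
Checking substrings for palindromes:
  No multi-char palindromic substrings found
Longest palindromic substring: "f" with length 1

1


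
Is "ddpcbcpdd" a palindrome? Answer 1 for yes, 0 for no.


Input: ddpcbcpdd
Reversed: ddpcbcpdd
  Compare pos 0 ('d') with pos 8 ('d'): match
  Compare pos 1 ('d') with pos 7 ('d'): match
  Compare pos 2 ('p') with pos 6 ('p'): match
  Compare pos 3 ('c') with pos 5 ('c'): match
Result: palindrome

1


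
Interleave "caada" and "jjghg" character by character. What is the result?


Interleaving "caada" and "jjghg":
  Position 0: 'c' from first, 'j' from second => "cj"
  Position 1: 'a' from first, 'j' from second => "aj"
  Position 2: 'a' from first, 'g' from second => "ag"
  Position 3: 'd' from first, 'h' from second => "dh"
  Position 4: 'a' from first, 'g' from second => "ag"
Result: cjajagdhag

cjajagdhag


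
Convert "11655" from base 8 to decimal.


Input: "11655" in base 8
Positional expansion:
  Digit '1' (value 1) x 8^4 = 4096
  Digit '1' (value 1) x 8^3 = 512
  Digit '6' (value 6) x 8^2 = 384
  Digit '5' (value 5) x 8^1 = 40
  Digit '5' (value 5) x 8^0 = 5
Sum = 5037

5037


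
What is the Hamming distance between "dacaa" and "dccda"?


Comparing "dacaa" and "dccda" position by position:
  Position 0: 'd' vs 'd' => same
  Position 1: 'a' vs 'c' => differ
  Position 2: 'c' vs 'c' => same
  Position 3: 'a' vs 'd' => differ
  Position 4: 'a' vs 'a' => same
Total differences (Hamming distance): 2

2


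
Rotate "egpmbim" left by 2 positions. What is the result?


Input: "egpmbim", rotate left by 2
First 2 characters: "eg"
Remaining characters: "pmbim"
Concatenate remaining + first: "pmbim" + "eg" = "pmbimeg"

pmbimeg


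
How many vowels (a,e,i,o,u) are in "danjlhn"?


Input: danjlhn
Checking each character:
  'd' at position 0: consonant
  'a' at position 1: vowel (running total: 1)
  'n' at position 2: consonant
  'j' at position 3: consonant
  'l' at position 4: consonant
  'h' at position 5: consonant
  'n' at position 6: consonant
Total vowels: 1

1


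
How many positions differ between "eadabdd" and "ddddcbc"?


Comparing "eadabdd" and "ddddcbc" position by position:
  Position 0: 'e' vs 'd' => DIFFER
  Position 1: 'a' vs 'd' => DIFFER
  Position 2: 'd' vs 'd' => same
  Position 3: 'a' vs 'd' => DIFFER
  Position 4: 'b' vs 'c' => DIFFER
  Position 5: 'd' vs 'b' => DIFFER
  Position 6: 'd' vs 'c' => DIFFER
Positions that differ: 6

6


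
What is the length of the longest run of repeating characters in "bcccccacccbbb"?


Input: "bcccccacccbbb"
Scanning for longest run:
  Position 1 ('c'): new char, reset run to 1
  Position 2 ('c'): continues run of 'c', length=2
  Position 3 ('c'): continues run of 'c', length=3
  Position 4 ('c'): continues run of 'c', length=4
  Position 5 ('c'): continues run of 'c', length=5
  Position 6 ('a'): new char, reset run to 1
  Position 7 ('c'): new char, reset run to 1
  Position 8 ('c'): continues run of 'c', length=2
  Position 9 ('c'): continues run of 'c', length=3
  Position 10 ('b'): new char, reset run to 1
  Position 11 ('b'): continues run of 'b', length=2
  Position 12 ('b'): continues run of 'b', length=3
Longest run: 'c' with length 5

5


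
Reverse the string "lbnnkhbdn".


Input: lbnnkhbdn
Reading characters right to left:
  Position 8: 'n'
  Position 7: 'd'
  Position 6: 'b'
  Position 5: 'h'
  Position 4: 'k'
  Position 3: 'n'
  Position 2: 'n'
  Position 1: 'b'
  Position 0: 'l'
Reversed: ndbhknnbl

ndbhknnbl


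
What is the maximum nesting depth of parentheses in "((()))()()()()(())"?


Input: "((()))()()()()(())"
Tracking depth:
  Position 0 '(': depth becomes 1
  Position 1 '(': depth becomes 2
  Position 2 '(': depth becomes 3
  Position 3 ')': depth becomes 2
  Position 4 ')': depth becomes 1
  Position 5 ')': depth becomes 0
  Position 6 '(': depth becomes 1
  Position 7 ')': depth becomes 0
  Position 8 '(': depth becomes 1
  Position 9 ')': depth becomes 0
  Position 10 '(': depth becomes 1
  Position 11 ')': depth becomes 0
  Position 12 '(': depth becomes 1
  Position 13 ')': depth becomes 0
  Position 14 '(': depth becomes 1
  Position 15 '(': depth becomes 2
  Position 16 ')': depth becomes 1
  Position 17 ')': depth becomes 0
Maximum depth reached: 3

3
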